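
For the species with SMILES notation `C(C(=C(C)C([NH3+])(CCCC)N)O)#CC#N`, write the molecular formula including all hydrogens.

Heavy atoms from the SMILES: 11 C, 3 N, 1 O.
Implicit hydrogens by atom environment:
  6 × C: no H
  3 × C: 2 H each → 6
  2 × C: 3 H each → 6
  1 × N (charge +1): 3 H
  1 × N: 2 H
  1 × N: no H
  1 × O: 1 H
  Total hydrogens = 18.
Net charge +1.
Molecular formula: C11H18N3O+

C11H18N3O+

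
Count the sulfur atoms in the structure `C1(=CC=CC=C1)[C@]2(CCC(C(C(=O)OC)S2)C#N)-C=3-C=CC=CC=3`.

1

The symbol for sulfur appears 1 time in the SMILES.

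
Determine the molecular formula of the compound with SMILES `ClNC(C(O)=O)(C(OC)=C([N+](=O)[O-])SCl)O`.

C5H6Cl2N2O6S

Heavy atoms from the SMILES: 5 C, 2 Cl, 2 N, 6 O, 1 S.
Implicit hydrogens by atom environment:
  4 × C: no H
  3 × O: no H
  2 × Cl: no H
  2 × O: 1 H each → 2
  1 × C: 3 H
  1 × N: 1 H
  1 × N (charge +1): no H
  1 × O (charge -1): no H
  1 × S: no H
  Total hydrogens = 6.
Molecular formula: C5H6Cl2N2O6S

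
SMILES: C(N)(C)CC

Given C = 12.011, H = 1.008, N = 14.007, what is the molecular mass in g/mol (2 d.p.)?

73.14

Molecular formula: C4H11N.
M = 4×12.011 + 11×1.008 + 1×14.007 = 73.14 g/mol.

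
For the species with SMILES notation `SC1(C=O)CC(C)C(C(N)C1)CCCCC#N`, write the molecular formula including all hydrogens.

C13H22N2OS

Heavy atoms from the SMILES: 13 C, 2 N, 1 O, 1 S.
Implicit hydrogens by atom environment:
  6 × C: 2 H each → 12
  4 × C: 1 H each → 4
  2 × C: no H
  1 × C: 3 H
  1 × N: 2 H
  1 × N: no H
  1 × O: no H
  1 × S: 1 H
  Total hydrogens = 22.
Molecular formula: C13H22N2OS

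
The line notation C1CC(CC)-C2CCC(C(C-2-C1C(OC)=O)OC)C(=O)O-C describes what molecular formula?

C17H28O5

Heavy atoms from the SMILES: 17 C, 5 O.
Implicit hydrogens by atom environment:
  6 × C: 1 H each → 6
  5 × C: 2 H each → 10
  5 × O: no H
  4 × C: 3 H each → 12
  2 × C: no H
  Total hydrogens = 28.
Molecular formula: C17H28O5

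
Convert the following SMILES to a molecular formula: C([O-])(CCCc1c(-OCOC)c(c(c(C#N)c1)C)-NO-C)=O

Heavy atoms from the SMILES: 15 C, 2 N, 5 O.
Implicit hydrogens by atom environment:
  5 × C (aromatic): no H
  4 × C: 2 H each → 8
  4 × O: no H
  3 × C: 3 H each → 9
  2 × C: no H
  1 × C (aromatic): 1 H
  1 × N: 1 H
  1 × N: no H
  1 × O (charge -1): no H
  Total hydrogens = 19.
Net charge -1.
Molecular formula: C15H19N2O5-

C15H19N2O5-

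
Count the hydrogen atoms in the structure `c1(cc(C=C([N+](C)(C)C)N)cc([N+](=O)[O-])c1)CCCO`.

22

Hydrogens are implicit in SMILES; fill each atom to its normal valence:
  3 × C: 3 H each → 9
  3 × C: 2 H each → 6
  3 × C (aromatic): 1 H each → 3
  3 × C (aromatic): no H
  2 × N (charge +1): no H
  1 × C: 1 H
  1 × C: no H
  1 × N: 2 H
  1 × O: 1 H
  1 × O: no H
  1 × O (charge -1): no H
  Total hydrogens = 22.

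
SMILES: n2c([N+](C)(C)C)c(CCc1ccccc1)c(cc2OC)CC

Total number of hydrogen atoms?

Hydrogens are implicit in SMILES; fill each atom to its normal valence:
  6 × C (aromatic): 1 H each → 6
  5 × C: 3 H each → 15
  5 × C (aromatic): no H
  3 × C: 2 H each → 6
  1 × N (aromatic): no H
  1 × N (charge +1): no H
  1 × O: no H
  Total hydrogens = 27.

27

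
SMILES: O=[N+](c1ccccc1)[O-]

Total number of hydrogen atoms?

Hydrogens are implicit in SMILES; fill each atom to its normal valence:
  5 × C (aromatic): 1 H each → 5
  1 × C (aromatic): no H
  1 × N (charge +1): no H
  1 × O: no H
  1 × O (charge -1): no H
  Total hydrogens = 5.

5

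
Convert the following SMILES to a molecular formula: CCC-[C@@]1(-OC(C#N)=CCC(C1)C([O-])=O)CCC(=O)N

C14H19N2O4-

Heavy atoms from the SMILES: 14 C, 2 N, 4 O.
Implicit hydrogens by atom environment:
  6 × C: 2 H each → 12
  5 × C: no H
  3 × O: no H
  2 × C: 1 H each → 2
  1 × C: 3 H
  1 × N: 2 H
  1 × N: no H
  1 × O (charge -1): no H
  Total hydrogens = 19.
Net charge -1.
Molecular formula: C14H19N2O4-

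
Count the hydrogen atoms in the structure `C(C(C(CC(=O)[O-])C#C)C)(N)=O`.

10

Hydrogens are implicit in SMILES; fill each atom to its normal valence:
  3 × C: 1 H each → 3
  3 × C: no H
  2 × O: no H
  1 × C: 3 H
  1 × C: 2 H
  1 × N: 2 H
  1 × O (charge -1): no H
  Total hydrogens = 10.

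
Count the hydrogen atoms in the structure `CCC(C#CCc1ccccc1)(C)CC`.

Hydrogens are implicit in SMILES; fill each atom to its normal valence:
  5 × C (aromatic): 1 H each → 5
  3 × C: 3 H each → 9
  3 × C: 2 H each → 6
  3 × C: no H
  1 × C (aromatic): no H
  Total hydrogens = 20.

20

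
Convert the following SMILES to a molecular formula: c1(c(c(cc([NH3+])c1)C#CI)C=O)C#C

C11H7INO+

Heavy atoms from the SMILES: 11 C, 1 I, 1 N, 1 O.
Implicit hydrogens by atom environment:
  4 × C (aromatic): no H
  3 × C: no H
  2 × C (aromatic): 1 H each → 2
  2 × C: 1 H each → 2
  1 × I: no H
  1 × N (charge +1): 3 H
  1 × O: no H
  Total hydrogens = 7.
Net charge +1.
Molecular formula: C11H7INO+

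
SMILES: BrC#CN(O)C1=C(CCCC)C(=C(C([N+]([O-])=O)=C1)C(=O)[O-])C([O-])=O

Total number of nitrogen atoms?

The symbol for nitrogen appears 2 times in the SMILES.

2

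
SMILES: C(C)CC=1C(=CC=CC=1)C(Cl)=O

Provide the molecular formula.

C10H11ClO

Heavy atoms from the SMILES: 10 C, 1 Cl, 1 O.
Implicit hydrogens by atom environment:
  4 × C (aromatic): 1 H each → 4
  2 × C: 2 H each → 4
  2 × C (aromatic): no H
  1 × C: 3 H
  1 × C: no H
  1 × Cl: no H
  1 × O: no H
  Total hydrogens = 11.
Molecular formula: C10H11ClO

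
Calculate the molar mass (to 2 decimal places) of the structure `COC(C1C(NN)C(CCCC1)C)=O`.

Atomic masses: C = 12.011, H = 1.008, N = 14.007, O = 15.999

200.28

Molecular formula: C10H20N2O2.
M = 10×12.011 + 20×1.008 + 2×14.007 + 2×15.999 = 200.28 g/mol.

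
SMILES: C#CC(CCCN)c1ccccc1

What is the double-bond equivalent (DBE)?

Molecular formula from the SMILES: C12H15N.
DoU = (2C + 2 + N − H − X)/2 = (2·12 + 2 + 1 − 15 − 0)/2 = 12/2 = 6.
(Structurally: 1 ring(s) + 5 π bond(s) = 6.)

6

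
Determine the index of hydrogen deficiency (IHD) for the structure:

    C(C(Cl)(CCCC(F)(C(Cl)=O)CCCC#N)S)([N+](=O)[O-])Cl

4

Molecular formula from the SMILES: C11H14Cl3FN2O3S.
DoU = (2C + 2 + N − H − X)/2 = (2·11 + 2 + 2 − 14 − 4)/2 = 8/2 = 4.
(Structurally: 0 ring(s) + 4 π bond(s) = 4.)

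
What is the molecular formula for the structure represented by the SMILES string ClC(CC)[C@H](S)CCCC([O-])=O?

Heavy atoms from the SMILES: 8 C, 1 Cl, 2 O, 1 S.
Implicit hydrogens by atom environment:
  4 × C: 2 H each → 8
  2 × C: 1 H each → 2
  1 × C: 3 H
  1 × C: no H
  1 × Cl: no H
  1 × O: no H
  1 × O (charge -1): no H
  1 × S: 1 H
  Total hydrogens = 14.
Net charge -1.
Molecular formula: C8H14ClO2S-

C8H14ClO2S-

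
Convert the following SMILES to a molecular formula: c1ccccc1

Heavy atoms from the SMILES: 6 C.
Implicit hydrogens by atom environment:
  6 × C (aromatic): 1 H each → 6
  Total hydrogens = 6.
Molecular formula: C6H6

C6H6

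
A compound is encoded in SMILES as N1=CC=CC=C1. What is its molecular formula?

C5H5N

Heavy atoms from the SMILES: 5 C, 1 N.
Implicit hydrogens by atom environment:
  5 × C (aromatic): 1 H each → 5
  1 × N (aromatic): no H
  Total hydrogens = 5.
Molecular formula: C5H5N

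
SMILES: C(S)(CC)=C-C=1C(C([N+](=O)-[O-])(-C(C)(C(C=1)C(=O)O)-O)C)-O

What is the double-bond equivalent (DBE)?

Molecular formula from the SMILES: C13H19NO6S.
DoU = (2C + 2 + N − H − X)/2 = (2·13 + 2 + 1 − 19 − 0)/2 = 10/2 = 5.
(Structurally: 1 ring(s) + 4 π bond(s) = 5.)

5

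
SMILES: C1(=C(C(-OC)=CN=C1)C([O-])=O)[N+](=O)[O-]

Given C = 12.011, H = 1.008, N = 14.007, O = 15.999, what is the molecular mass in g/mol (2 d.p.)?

197.13

Molecular formula: C7H5N2O5-.
M = 7×12.011 + 5×1.008 + 2×14.007 + 5×15.999 = 197.13 g/mol.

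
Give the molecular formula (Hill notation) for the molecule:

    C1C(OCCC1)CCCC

C9H18O

Heavy atoms from the SMILES: 9 C, 1 O.
Implicit hydrogens by atom environment:
  7 × C: 2 H each → 14
  1 × C: 3 H
  1 × C: 1 H
  1 × O: no H
  Total hydrogens = 18.
Molecular formula: C9H18O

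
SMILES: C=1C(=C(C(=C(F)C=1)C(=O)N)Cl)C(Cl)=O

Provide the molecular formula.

Heavy atoms from the SMILES: 8 C, 2 Cl, 1 F, 1 N, 2 O.
Implicit hydrogens by atom environment:
  4 × C (aromatic): no H
  2 × C (aromatic): 1 H each → 2
  2 × C: no H
  2 × Cl: no H
  2 × O: no H
  1 × F: no H
  1 × N: 2 H
  Total hydrogens = 4.
Molecular formula: C8H4Cl2FNO2

C8H4Cl2FNO2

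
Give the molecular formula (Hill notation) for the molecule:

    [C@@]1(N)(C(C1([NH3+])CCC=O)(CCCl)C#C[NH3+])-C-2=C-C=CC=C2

Heavy atoms from the SMILES: 16 C, 1 Cl, 3 N, 1 O.
Implicit hydrogens by atom environment:
  5 × C (aromatic): 1 H each → 5
  5 × C: no H
  4 × C: 2 H each → 8
  2 × N (charge +1): 3 H each → 6
  1 × C: 1 H
  1 × C (aromatic): no H
  1 × Cl: no H
  1 × N: 2 H
  1 × O: no H
  Total hydrogens = 22.
Net charge +2.
Molecular formula: [C16H22ClN3O]2+

[C16H22ClN3O]2+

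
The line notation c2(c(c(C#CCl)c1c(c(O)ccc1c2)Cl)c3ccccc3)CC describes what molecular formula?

C20H14Cl2O

Heavy atoms from the SMILES: 20 C, 2 Cl, 1 O.
Implicit hydrogens by atom environment:
  8 × C (aromatic): 1 H each → 8
  8 × C (aromatic): no H
  2 × C: no H
  2 × Cl: no H
  1 × C: 3 H
  1 × C: 2 H
  1 × O: 1 H
  Total hydrogens = 14.
Molecular formula: C20H14Cl2O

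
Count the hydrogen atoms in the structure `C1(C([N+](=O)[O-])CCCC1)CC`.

Hydrogens are implicit in SMILES; fill each atom to its normal valence:
  5 × C: 2 H each → 10
  2 × C: 1 H each → 2
  1 × C: 3 H
  1 × N (charge +1): no H
  1 × O: no H
  1 × O (charge -1): no H
  Total hydrogens = 15.

15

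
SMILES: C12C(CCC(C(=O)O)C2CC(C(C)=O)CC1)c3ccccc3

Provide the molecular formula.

C19H24O3

Heavy atoms from the SMILES: 19 C, 3 O.
Implicit hydrogens by atom environment:
  5 × C: 2 H each → 10
  5 × C: 1 H each → 5
  5 × C (aromatic): 1 H each → 5
  2 × C: no H
  2 × O: no H
  1 × C: 3 H
  1 × C (aromatic): no H
  1 × O: 1 H
  Total hydrogens = 24.
Molecular formula: C19H24O3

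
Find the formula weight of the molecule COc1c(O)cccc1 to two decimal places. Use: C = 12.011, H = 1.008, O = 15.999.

124.14

Molecular formula: C7H8O2.
M = 7×12.011 + 8×1.008 + 2×15.999 = 124.14 g/mol.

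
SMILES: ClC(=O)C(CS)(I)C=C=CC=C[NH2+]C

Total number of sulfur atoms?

The symbol for sulfur appears 1 time in the SMILES.

1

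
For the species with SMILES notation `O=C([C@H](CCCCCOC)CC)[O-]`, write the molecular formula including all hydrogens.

Heavy atoms from the SMILES: 10 C, 3 O.
Implicit hydrogens by atom environment:
  6 × C: 2 H each → 12
  2 × C: 3 H each → 6
  2 × O: no H
  1 × C: 1 H
  1 × C: no H
  1 × O (charge -1): no H
  Total hydrogens = 19.
Net charge -1.
Molecular formula: C10H19O3-

C10H19O3-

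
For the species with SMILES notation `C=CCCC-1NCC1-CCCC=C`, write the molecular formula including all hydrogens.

C12H21N

Heavy atoms from the SMILES: 12 C, 1 N.
Implicit hydrogens by atom environment:
  8 × C: 2 H each → 16
  4 × C: 1 H each → 4
  1 × N: 1 H
  Total hydrogens = 21.
Molecular formula: C12H21N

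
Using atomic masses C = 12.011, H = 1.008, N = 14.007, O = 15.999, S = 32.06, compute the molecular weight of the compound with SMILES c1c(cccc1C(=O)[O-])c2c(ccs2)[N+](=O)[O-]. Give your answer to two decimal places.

Molecular formula: C11H6NO4S-.
M = 11×12.011 + 6×1.008 + 1×14.007 + 4×15.999 + 1×32.06 = 248.23 g/mol.

248.23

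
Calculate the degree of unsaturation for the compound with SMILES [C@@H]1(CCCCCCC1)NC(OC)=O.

Molecular formula from the SMILES: C10H19NO2.
DoU = (2C + 2 + N − H − X)/2 = (2·10 + 2 + 1 − 19 − 0)/2 = 4/2 = 2.
(Structurally: 1 ring(s) + 1 π bond(s) = 2.)

2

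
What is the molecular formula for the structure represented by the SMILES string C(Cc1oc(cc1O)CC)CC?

C10H16O2

Heavy atoms from the SMILES: 10 C, 2 O.
Implicit hydrogens by atom environment:
  4 × C: 2 H each → 8
  3 × C (aromatic): no H
  2 × C: 3 H each → 6
  1 × C (aromatic): 1 H
  1 × O: 1 H
  1 × O (aromatic): no H
  Total hydrogens = 16.
Molecular formula: C10H16O2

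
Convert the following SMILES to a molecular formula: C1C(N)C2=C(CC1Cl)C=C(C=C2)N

Heavy atoms from the SMILES: 10 C, 1 Cl, 2 N.
Implicit hydrogens by atom environment:
  3 × C (aromatic): 1 H each → 3
  3 × C (aromatic): no H
  2 × C: 2 H each → 4
  2 × C: 1 H each → 2
  2 × N: 2 H each → 4
  1 × Cl: no H
  Total hydrogens = 13.
Molecular formula: C10H13ClN2

C10H13ClN2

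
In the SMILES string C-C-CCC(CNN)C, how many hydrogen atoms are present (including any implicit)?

Hydrogens are implicit in SMILES; fill each atom to its normal valence:
  4 × C: 2 H each → 8
  2 × C: 3 H each → 6
  1 × C: 1 H
  1 × N: 2 H
  1 × N: 1 H
  Total hydrogens = 18.

18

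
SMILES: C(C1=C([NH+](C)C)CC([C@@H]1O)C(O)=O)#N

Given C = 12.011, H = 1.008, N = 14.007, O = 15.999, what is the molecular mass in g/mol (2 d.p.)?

Molecular formula: C9H13N2O3+.
M = 9×12.011 + 13×1.008 + 2×14.007 + 3×15.999 = 197.21 g/mol.

197.21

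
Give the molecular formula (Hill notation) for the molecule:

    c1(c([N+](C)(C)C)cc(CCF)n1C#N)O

Heavy atoms from the SMILES: 10 C, 1 F, 3 N, 1 O.
Implicit hydrogens by atom environment:
  3 × C: 3 H each → 9
  3 × C (aromatic): no H
  2 × C: 2 H each → 4
  1 × C (aromatic): 1 H
  1 × C: no H
  1 × F: no H
  1 × N (aromatic): no H
  1 × N (charge +1): no H
  1 × N: no H
  1 × O: 1 H
  Total hydrogens = 15.
Net charge +1.
Molecular formula: C10H15FN3O+

C10H15FN3O+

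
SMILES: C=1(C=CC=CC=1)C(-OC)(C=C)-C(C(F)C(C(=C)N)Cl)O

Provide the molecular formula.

Heavy atoms from the SMILES: 15 C, 1 Cl, 1 F, 1 N, 2 O.
Implicit hydrogens by atom environment:
  5 × C (aromatic): 1 H each → 5
  4 × C: 1 H each → 4
  2 × C: 2 H each → 4
  2 × C: no H
  1 × C: 3 H
  1 × C (aromatic): no H
  1 × Cl: no H
  1 × F: no H
  1 × N: 2 H
  1 × O: 1 H
  1 × O: no H
  Total hydrogens = 19.
Molecular formula: C15H19ClFNO2

C15H19ClFNO2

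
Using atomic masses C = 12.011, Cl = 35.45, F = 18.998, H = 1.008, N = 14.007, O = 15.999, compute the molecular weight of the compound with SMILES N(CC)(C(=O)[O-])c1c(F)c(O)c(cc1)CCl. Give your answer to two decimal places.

246.64

Molecular formula: C10H10ClFNO3-.
M = 10×12.011 + 1×35.45 + 1×18.998 + 10×1.008 + 1×14.007 + 3×15.999 = 246.64 g/mol.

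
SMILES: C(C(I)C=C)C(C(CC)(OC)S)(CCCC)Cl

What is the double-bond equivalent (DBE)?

Molecular formula from the SMILES: C13H24ClIOS.
DoU = (2C + 2 + N − H − X)/2 = (2·13 + 2 + 0 − 24 − 2)/2 = 2/2 = 1.
(Structurally: 0 ring(s) + 1 π bond(s) = 1.)

1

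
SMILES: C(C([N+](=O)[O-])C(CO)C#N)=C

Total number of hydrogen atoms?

Hydrogens are implicit in SMILES; fill each atom to its normal valence:
  3 × C: 1 H each → 3
  2 × C: 2 H each → 4
  1 × C: no H
  1 × N (charge +1): no H
  1 × N: no H
  1 × O: 1 H
  1 × O: no H
  1 × O (charge -1): no H
  Total hydrogens = 8.

8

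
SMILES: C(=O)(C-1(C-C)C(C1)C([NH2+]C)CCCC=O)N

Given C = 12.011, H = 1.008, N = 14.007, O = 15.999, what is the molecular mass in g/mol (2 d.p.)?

227.33

Molecular formula: C12H23N2O2+.
M = 12×12.011 + 23×1.008 + 2×14.007 + 2×15.999 = 227.33 g/mol.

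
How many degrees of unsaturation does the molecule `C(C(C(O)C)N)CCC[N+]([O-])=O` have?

1

Molecular formula from the SMILES: C7H16N2O3.
DoU = (2C + 2 + N − H − X)/2 = (2·7 + 2 + 2 − 16 − 0)/2 = 2/2 = 1.
(Structurally: 0 ring(s) + 1 π bond(s) = 1.)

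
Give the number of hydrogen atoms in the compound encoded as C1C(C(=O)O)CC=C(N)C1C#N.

Hydrogens are implicit in SMILES; fill each atom to its normal valence:
  3 × C: 1 H each → 3
  3 × C: no H
  2 × C: 2 H each → 4
  1 × N: 2 H
  1 × N: no H
  1 × O: 1 H
  1 × O: no H
  Total hydrogens = 10.

10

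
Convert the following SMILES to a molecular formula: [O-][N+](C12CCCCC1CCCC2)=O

Heavy atoms from the SMILES: 10 C, 1 N, 2 O.
Implicit hydrogens by atom environment:
  8 × C: 2 H each → 16
  1 × C: 1 H
  1 × C: no H
  1 × N (charge +1): no H
  1 × O: no H
  1 × O (charge -1): no H
  Total hydrogens = 17.
Molecular formula: C10H17NO2

C10H17NO2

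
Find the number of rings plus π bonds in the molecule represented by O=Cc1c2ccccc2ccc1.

8

Molecular formula from the SMILES: C11H8O.
DoU = (2C + 2 + N − H − X)/2 = (2·11 + 2 + 0 − 8 − 0)/2 = 16/2 = 8.
(Structurally: 2 ring(s) + 6 π bond(s) = 8.)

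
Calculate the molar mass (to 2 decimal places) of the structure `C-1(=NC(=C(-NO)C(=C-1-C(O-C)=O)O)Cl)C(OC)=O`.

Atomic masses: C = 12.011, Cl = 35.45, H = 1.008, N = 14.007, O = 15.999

Molecular formula: C9H9ClN2O6.
M = 9×12.011 + 1×35.45 + 9×1.008 + 2×14.007 + 6×15.999 = 276.63 g/mol.

276.63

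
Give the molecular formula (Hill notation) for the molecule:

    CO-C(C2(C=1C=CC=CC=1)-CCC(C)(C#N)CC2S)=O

Heavy atoms from the SMILES: 16 C, 1 N, 2 O, 1 S.
Implicit hydrogens by atom environment:
  5 × C (aromatic): 1 H each → 5
  4 × C: no H
  3 × C: 2 H each → 6
  2 × C: 3 H each → 6
  2 × O: no H
  1 × C: 1 H
  1 × C (aromatic): no H
  1 × N: no H
  1 × S: 1 H
  Total hydrogens = 19.
Molecular formula: C16H19NO2S

C16H19NO2S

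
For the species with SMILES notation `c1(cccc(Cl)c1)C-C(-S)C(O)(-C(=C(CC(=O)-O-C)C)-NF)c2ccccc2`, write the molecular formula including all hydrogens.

C21H23ClFNO3S

Heavy atoms from the SMILES: 21 C, 1 Cl, 1 F, 1 N, 3 O, 1 S.
Implicit hydrogens by atom environment:
  9 × C (aromatic): 1 H each → 9
  4 × C: no H
  3 × C (aromatic): no H
  2 × C: 3 H each → 6
  2 × C: 2 H each → 4
  2 × O: no H
  1 × C: 1 H
  1 × Cl: no H
  1 × F: no H
  1 × N: 1 H
  1 × O: 1 H
  1 × S: 1 H
  Total hydrogens = 23.
Molecular formula: C21H23ClFNO3S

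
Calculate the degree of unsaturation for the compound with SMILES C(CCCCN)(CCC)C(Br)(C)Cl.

Molecular formula from the SMILES: C10H21BrClN.
DoU = (2C + 2 + N − H − X)/2 = (2·10 + 2 + 1 − 21 − 2)/2 = 0/2 = 0.
(Structurally: 0 ring(s) + 0 π bond(s) = 0.)

0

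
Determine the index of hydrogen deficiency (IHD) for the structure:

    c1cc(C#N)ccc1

Molecular formula from the SMILES: C7H5N.
DoU = (2C + 2 + N − H − X)/2 = (2·7 + 2 + 1 − 5 − 0)/2 = 12/2 = 6.
(Structurally: 1 ring(s) + 5 π bond(s) = 6.)

6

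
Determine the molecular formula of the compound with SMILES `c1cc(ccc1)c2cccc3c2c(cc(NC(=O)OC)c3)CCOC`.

C21H21NO3

Heavy atoms from the SMILES: 21 C, 1 N, 3 O.
Implicit hydrogens by atom environment:
  10 × C (aromatic): 1 H each → 10
  6 × C (aromatic): no H
  3 × O: no H
  2 × C: 3 H each → 6
  2 × C: 2 H each → 4
  1 × C: no H
  1 × N: 1 H
  Total hydrogens = 21.
Molecular formula: C21H21NO3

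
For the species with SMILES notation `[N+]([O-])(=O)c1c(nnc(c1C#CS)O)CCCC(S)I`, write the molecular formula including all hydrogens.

C10H10IN3O3S2

Heavy atoms from the SMILES: 10 C, 1 I, 3 N, 3 O, 2 S.
Implicit hydrogens by atom environment:
  4 × C (aromatic): no H
  3 × C: 2 H each → 6
  2 × C: no H
  2 × N (aromatic): no H
  2 × S: 1 H each → 2
  1 × C: 1 H
  1 × I: no H
  1 × N (charge +1): no H
  1 × O: 1 H
  1 × O: no H
  1 × O (charge -1): no H
  Total hydrogens = 10.
Molecular formula: C10H10IN3O3S2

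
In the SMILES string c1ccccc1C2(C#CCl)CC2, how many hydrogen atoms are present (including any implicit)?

9

Hydrogens are implicit in SMILES; fill each atom to its normal valence:
  5 × C (aromatic): 1 H each → 5
  3 × C: no H
  2 × C: 2 H each → 4
  1 × C (aromatic): no H
  1 × Cl: no H
  Total hydrogens = 9.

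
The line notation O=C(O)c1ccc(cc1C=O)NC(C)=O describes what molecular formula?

Heavy atoms from the SMILES: 10 C, 1 N, 4 O.
Implicit hydrogens by atom environment:
  3 × C (aromatic): 1 H each → 3
  3 × C (aromatic): no H
  3 × O: no H
  2 × C: no H
  1 × C: 3 H
  1 × C: 1 H
  1 × N: 1 H
  1 × O: 1 H
  Total hydrogens = 9.
Molecular formula: C10H9NO4

C10H9NO4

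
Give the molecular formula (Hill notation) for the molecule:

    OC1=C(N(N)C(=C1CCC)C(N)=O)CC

C10H17N3O2

Heavy atoms from the SMILES: 10 C, 3 N, 2 O.
Implicit hydrogens by atom environment:
  4 × C (aromatic): no H
  3 × C: 2 H each → 6
  2 × C: 3 H each → 6
  2 × N: 2 H each → 4
  1 × C: no H
  1 × N (aromatic): no H
  1 × O: 1 H
  1 × O: no H
  Total hydrogens = 17.
Molecular formula: C10H17N3O2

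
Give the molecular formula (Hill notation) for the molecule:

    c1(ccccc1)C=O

Heavy atoms from the SMILES: 7 C, 1 O.
Implicit hydrogens by atom environment:
  5 × C (aromatic): 1 H each → 5
  1 × C: 1 H
  1 × C (aromatic): no H
  1 × O: no H
  Total hydrogens = 6.
Molecular formula: C7H6O

C7H6O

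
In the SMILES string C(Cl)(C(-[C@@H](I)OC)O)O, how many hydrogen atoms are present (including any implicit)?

8

Hydrogens are implicit in SMILES; fill each atom to its normal valence:
  3 × C: 1 H each → 3
  2 × O: 1 H each → 2
  1 × C: 3 H
  1 × Cl: no H
  1 × I: no H
  1 × O: no H
  Total hydrogens = 8.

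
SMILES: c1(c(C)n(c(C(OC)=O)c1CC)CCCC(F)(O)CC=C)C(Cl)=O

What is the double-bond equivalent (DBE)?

6

Molecular formula from the SMILES: C17H23ClFNO4.
DoU = (2C + 2 + N − H − X)/2 = (2·17 + 2 + 1 − 23 − 2)/2 = 12/2 = 6.
(Structurally: 1 ring(s) + 5 π bond(s) = 6.)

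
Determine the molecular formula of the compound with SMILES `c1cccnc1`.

C5H5N

Heavy atoms from the SMILES: 5 C, 1 N.
Implicit hydrogens by atom environment:
  5 × C (aromatic): 1 H each → 5
  1 × N (aromatic): no H
  Total hydrogens = 5.
Molecular formula: C5H5N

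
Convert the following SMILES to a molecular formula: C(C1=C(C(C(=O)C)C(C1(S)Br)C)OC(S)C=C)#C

C13H15BrO2S2

Heavy atoms from the SMILES: 1 Br, 13 C, 2 O, 2 S.
Implicit hydrogens by atom environment:
  5 × C: 1 H each → 5
  5 × C: no H
  2 × C: 3 H each → 6
  2 × O: no H
  2 × S: 1 H each → 2
  1 × Br: no H
  1 × C: 2 H
  Total hydrogens = 15.
Molecular formula: C13H15BrO2S2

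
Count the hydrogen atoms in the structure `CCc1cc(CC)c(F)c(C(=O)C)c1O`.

Hydrogens are implicit in SMILES; fill each atom to its normal valence:
  5 × C (aromatic): no H
  3 × C: 3 H each → 9
  2 × C: 2 H each → 4
  1 × C (aromatic): 1 H
  1 × C: no H
  1 × F: no H
  1 × O: 1 H
  1 × O: no H
  Total hydrogens = 15.

15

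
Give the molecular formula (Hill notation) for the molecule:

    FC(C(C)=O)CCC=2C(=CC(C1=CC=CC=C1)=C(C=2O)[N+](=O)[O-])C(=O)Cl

C18H15ClFNO5

Heavy atoms from the SMILES: 18 C, 1 Cl, 1 F, 1 N, 5 O.
Implicit hydrogens by atom environment:
  6 × C (aromatic): 1 H each → 6
  6 × C (aromatic): no H
  3 × O: no H
  2 × C: 2 H each → 4
  2 × C: no H
  1 × C: 3 H
  1 × C: 1 H
  1 × Cl: no H
  1 × F: no H
  1 × N (charge +1): no H
  1 × O: 1 H
  1 × O (charge -1): no H
  Total hydrogens = 15.
Molecular formula: C18H15ClFNO5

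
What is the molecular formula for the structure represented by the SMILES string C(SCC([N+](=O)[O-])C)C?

Heavy atoms from the SMILES: 5 C, 1 N, 2 O, 1 S.
Implicit hydrogens by atom environment:
  2 × C: 3 H each → 6
  2 × C: 2 H each → 4
  1 × C: 1 H
  1 × N (charge +1): no H
  1 × O: no H
  1 × O (charge -1): no H
  1 × S: no H
  Total hydrogens = 11.
Molecular formula: C5H11NO2S

C5H11NO2S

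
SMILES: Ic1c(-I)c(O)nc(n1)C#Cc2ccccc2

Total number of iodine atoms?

2

The symbol for iodine appears 2 times in the SMILES.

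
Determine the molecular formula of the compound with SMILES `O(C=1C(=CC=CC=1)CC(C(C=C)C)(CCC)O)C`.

Heavy atoms from the SMILES: 16 C, 2 O.
Implicit hydrogens by atom environment:
  4 × C: 2 H each → 8
  4 × C (aromatic): 1 H each → 4
  3 × C: 3 H each → 9
  2 × C: 1 H each → 2
  2 × C (aromatic): no H
  1 × C: no H
  1 × O: 1 H
  1 × O: no H
  Total hydrogens = 24.
Molecular formula: C16H24O2

C16H24O2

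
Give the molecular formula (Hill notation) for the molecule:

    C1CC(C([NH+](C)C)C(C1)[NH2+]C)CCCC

Heavy atoms from the SMILES: 13 C, 2 N.
Implicit hydrogens by atom environment:
  6 × C: 2 H each → 12
  4 × C: 3 H each → 12
  3 × C: 1 H each → 3
  1 × N (charge +1): 2 H
  1 × N (charge +1): 1 H
  Total hydrogens = 30.
Net charge +2.
Molecular formula: [C13H30N2]2+

[C13H30N2]2+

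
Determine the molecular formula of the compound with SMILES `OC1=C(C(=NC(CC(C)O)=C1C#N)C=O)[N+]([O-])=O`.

C10H9N3O5

Heavy atoms from the SMILES: 10 C, 3 N, 5 O.
Implicit hydrogens by atom environment:
  5 × C (aromatic): no H
  2 × C: 1 H each → 2
  2 × O: 1 H each → 2
  2 × O: no H
  1 × C: 3 H
  1 × C: 2 H
  1 × C: no H
  1 × N (aromatic): no H
  1 × N (charge +1): no H
  1 × N: no H
  1 × O (charge -1): no H
  Total hydrogens = 9.
Molecular formula: C10H9N3O5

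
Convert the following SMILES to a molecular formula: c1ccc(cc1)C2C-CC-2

Heavy atoms from the SMILES: 10 C.
Implicit hydrogens by atom environment:
  5 × C (aromatic): 1 H each → 5
  3 × C: 2 H each → 6
  1 × C: 1 H
  1 × C (aromatic): no H
  Total hydrogens = 12.
Molecular formula: C10H12

C10H12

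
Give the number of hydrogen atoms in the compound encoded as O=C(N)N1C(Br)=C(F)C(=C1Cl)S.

3

Hydrogens are implicit in SMILES; fill each atom to its normal valence:
  4 × C (aromatic): no H
  1 × Br: no H
  1 × C: no H
  1 × Cl: no H
  1 × F: no H
  1 × N: 2 H
  1 × N (aromatic): no H
  1 × O: no H
  1 × S: 1 H
  Total hydrogens = 3.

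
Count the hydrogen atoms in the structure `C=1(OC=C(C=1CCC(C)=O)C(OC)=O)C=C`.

Hydrogens are implicit in SMILES; fill each atom to its normal valence:
  3 × C: 2 H each → 6
  3 × C (aromatic): no H
  3 × O: no H
  2 × C: 3 H each → 6
  2 × C: no H
  1 × C (aromatic): 1 H
  1 × C: 1 H
  1 × O (aromatic): no H
  Total hydrogens = 14.

14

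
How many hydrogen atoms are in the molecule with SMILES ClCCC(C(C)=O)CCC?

Hydrogens are implicit in SMILES; fill each atom to its normal valence:
  4 × C: 2 H each → 8
  2 × C: 3 H each → 6
  1 × C: 1 H
  1 × C: no H
  1 × Cl: no H
  1 × O: no H
  Total hydrogens = 15.

15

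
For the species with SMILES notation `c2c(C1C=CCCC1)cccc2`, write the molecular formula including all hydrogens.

C12H14

Heavy atoms from the SMILES: 12 C.
Implicit hydrogens by atom environment:
  5 × C (aromatic): 1 H each → 5
  3 × C: 2 H each → 6
  3 × C: 1 H each → 3
  1 × C (aromatic): no H
  Total hydrogens = 14.
Molecular formula: C12H14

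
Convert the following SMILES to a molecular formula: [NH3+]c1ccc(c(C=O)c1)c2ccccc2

C13H12NO+

Heavy atoms from the SMILES: 13 C, 1 N, 1 O.
Implicit hydrogens by atom environment:
  8 × C (aromatic): 1 H each → 8
  4 × C (aromatic): no H
  1 × C: 1 H
  1 × N (charge +1): 3 H
  1 × O: no H
  Total hydrogens = 12.
Net charge +1.
Molecular formula: C13H12NO+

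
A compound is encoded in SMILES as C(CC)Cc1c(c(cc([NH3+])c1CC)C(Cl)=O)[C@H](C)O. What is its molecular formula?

C15H23ClNO2+

Heavy atoms from the SMILES: 15 C, 1 Cl, 1 N, 2 O.
Implicit hydrogens by atom environment:
  5 × C (aromatic): no H
  4 × C: 2 H each → 8
  3 × C: 3 H each → 9
  1 × C (aromatic): 1 H
  1 × C: 1 H
  1 × C: no H
  1 × Cl: no H
  1 × N (charge +1): 3 H
  1 × O: 1 H
  1 × O: no H
  Total hydrogens = 23.
Net charge +1.
Molecular formula: C15H23ClNO2+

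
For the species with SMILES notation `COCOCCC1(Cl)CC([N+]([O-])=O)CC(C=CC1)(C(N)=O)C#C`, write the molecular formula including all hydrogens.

C15H21ClN2O5

Heavy atoms from the SMILES: 15 C, 1 Cl, 2 N, 5 O.
Implicit hydrogens by atom environment:
  6 × C: 2 H each → 12
  4 × C: 1 H each → 4
  4 × C: no H
  4 × O: no H
  1 × C: 3 H
  1 × Cl: no H
  1 × N: 2 H
  1 × N (charge +1): no H
  1 × O (charge -1): no H
  Total hydrogens = 21.
Molecular formula: C15H21ClN2O5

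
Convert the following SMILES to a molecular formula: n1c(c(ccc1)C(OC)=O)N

C7H8N2O2

Heavy atoms from the SMILES: 7 C, 2 N, 2 O.
Implicit hydrogens by atom environment:
  3 × C (aromatic): 1 H each → 3
  2 × C (aromatic): no H
  2 × O: no H
  1 × C: 3 H
  1 × C: no H
  1 × N: 2 H
  1 × N (aromatic): no H
  Total hydrogens = 8.
Molecular formula: C7H8N2O2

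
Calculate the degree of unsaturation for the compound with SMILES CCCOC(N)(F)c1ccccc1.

4

Molecular formula from the SMILES: C10H14FNO.
DoU = (2C + 2 + N − H − X)/2 = (2·10 + 2 + 1 − 14 − 1)/2 = 8/2 = 4.
(Structurally: 1 ring(s) + 3 π bond(s) = 4.)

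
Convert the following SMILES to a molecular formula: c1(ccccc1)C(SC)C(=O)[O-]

Heavy atoms from the SMILES: 9 C, 2 O, 1 S.
Implicit hydrogens by atom environment:
  5 × C (aromatic): 1 H each → 5
  1 × C: 3 H
  1 × C: 1 H
  1 × C (aromatic): no H
  1 × C: no H
  1 × O: no H
  1 × O (charge -1): no H
  1 × S: no H
  Total hydrogens = 9.
Net charge -1.
Molecular formula: C9H9O2S-

C9H9O2S-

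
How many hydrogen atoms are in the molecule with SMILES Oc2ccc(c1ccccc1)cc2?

Hydrogens are implicit in SMILES; fill each atom to its normal valence:
  9 × C (aromatic): 1 H each → 9
  3 × C (aromatic): no H
  1 × O: 1 H
  Total hydrogens = 10.

10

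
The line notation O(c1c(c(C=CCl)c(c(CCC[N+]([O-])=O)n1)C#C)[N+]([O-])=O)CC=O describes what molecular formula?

C14H12ClN3O6

Heavy atoms from the SMILES: 14 C, 1 Cl, 3 N, 6 O.
Implicit hydrogens by atom environment:
  5 × C (aromatic): no H
  4 × C: 2 H each → 8
  4 × C: 1 H each → 4
  4 × O: no H
  2 × N (charge +1): no H
  2 × O (charge -1): no H
  1 × C: no H
  1 × Cl: no H
  1 × N (aromatic): no H
  Total hydrogens = 12.
Molecular formula: C14H12ClN3O6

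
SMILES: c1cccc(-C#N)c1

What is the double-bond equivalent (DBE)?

6

Molecular formula from the SMILES: C7H5N.
DoU = (2C + 2 + N − H − X)/2 = (2·7 + 2 + 1 − 5 − 0)/2 = 12/2 = 6.
(Structurally: 1 ring(s) + 5 π bond(s) = 6.)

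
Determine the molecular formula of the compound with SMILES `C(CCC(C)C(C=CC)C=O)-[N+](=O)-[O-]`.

C10H17NO3

Heavy atoms from the SMILES: 10 C, 1 N, 3 O.
Implicit hydrogens by atom environment:
  5 × C: 1 H each → 5
  3 × C: 2 H each → 6
  2 × C: 3 H each → 6
  2 × O: no H
  1 × N (charge +1): no H
  1 × O (charge -1): no H
  Total hydrogens = 17.
Molecular formula: C10H17NO3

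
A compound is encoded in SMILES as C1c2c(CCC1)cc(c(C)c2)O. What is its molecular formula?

C11H14O

Heavy atoms from the SMILES: 11 C, 1 O.
Implicit hydrogens by atom environment:
  4 × C: 2 H each → 8
  4 × C (aromatic): no H
  2 × C (aromatic): 1 H each → 2
  1 × C: 3 H
  1 × O: 1 H
  Total hydrogens = 14.
Molecular formula: C11H14O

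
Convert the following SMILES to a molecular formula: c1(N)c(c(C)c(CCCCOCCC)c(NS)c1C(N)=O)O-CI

C16H26IN3O3S

Heavy atoms from the SMILES: 16 C, 1 I, 3 N, 3 O, 1 S.
Implicit hydrogens by atom environment:
  7 × C: 2 H each → 14
  6 × C (aromatic): no H
  3 × O: no H
  2 × C: 3 H each → 6
  2 × N: 2 H each → 4
  1 × C: no H
  1 × I: no H
  1 × N: 1 H
  1 × S: 1 H
  Total hydrogens = 26.
Molecular formula: C16H26IN3O3S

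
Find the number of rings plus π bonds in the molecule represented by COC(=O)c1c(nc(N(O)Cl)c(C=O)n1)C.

Molecular formula from the SMILES: C8H8ClN3O4.
DoU = (2C + 2 + N − H − X)/2 = (2·8 + 2 + 3 − 8 − 1)/2 = 12/2 = 6.
(Structurally: 1 ring(s) + 5 π bond(s) = 6.)

6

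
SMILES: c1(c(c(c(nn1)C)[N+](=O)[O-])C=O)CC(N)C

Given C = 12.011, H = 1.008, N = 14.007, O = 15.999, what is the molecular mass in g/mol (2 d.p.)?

Molecular formula: C9H12N4O3.
M = 9×12.011 + 12×1.008 + 4×14.007 + 3×15.999 = 224.22 g/mol.

224.22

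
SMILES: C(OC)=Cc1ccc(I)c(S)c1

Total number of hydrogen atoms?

9

Hydrogens are implicit in SMILES; fill each atom to its normal valence:
  3 × C (aromatic): 1 H each → 3
  3 × C (aromatic): no H
  2 × C: 1 H each → 2
  1 × C: 3 H
  1 × I: no H
  1 × O: no H
  1 × S: 1 H
  Total hydrogens = 9.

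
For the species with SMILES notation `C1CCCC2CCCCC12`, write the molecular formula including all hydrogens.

Heavy atoms from the SMILES: 10 C.
Implicit hydrogens by atom environment:
  8 × C: 2 H each → 16
  2 × C: 1 H each → 2
  Total hydrogens = 18.
Molecular formula: C10H18

C10H18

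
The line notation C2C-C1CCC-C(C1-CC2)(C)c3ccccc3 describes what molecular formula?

Heavy atoms from the SMILES: 17 C.
Implicit hydrogens by atom environment:
  7 × C: 2 H each → 14
  5 × C (aromatic): 1 H each → 5
  2 × C: 1 H each → 2
  1 × C: 3 H
  1 × C: no H
  1 × C (aromatic): no H
  Total hydrogens = 24.
Molecular formula: C17H24

C17H24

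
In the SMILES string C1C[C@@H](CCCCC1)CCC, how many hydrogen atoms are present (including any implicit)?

22

Hydrogens are implicit in SMILES; fill each atom to its normal valence:
  9 × C: 2 H each → 18
  1 × C: 3 H
  1 × C: 1 H
  Total hydrogens = 22.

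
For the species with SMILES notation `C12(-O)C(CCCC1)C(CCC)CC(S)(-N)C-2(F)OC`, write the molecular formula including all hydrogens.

C14H26FNO2S

Heavy atoms from the SMILES: 14 C, 1 F, 1 N, 2 O, 1 S.
Implicit hydrogens by atom environment:
  7 × C: 2 H each → 14
  3 × C: no H
  2 × C: 3 H each → 6
  2 × C: 1 H each → 2
  1 × F: no H
  1 × N: 2 H
  1 × O: 1 H
  1 × O: no H
  1 × S: 1 H
  Total hydrogens = 26.
Molecular formula: C14H26FNO2S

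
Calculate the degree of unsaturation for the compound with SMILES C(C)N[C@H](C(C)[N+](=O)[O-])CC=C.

Molecular formula from the SMILES: C8H16N2O2.
DoU = (2C + 2 + N − H − X)/2 = (2·8 + 2 + 2 − 16 − 0)/2 = 4/2 = 2.
(Structurally: 0 ring(s) + 2 π bond(s) = 2.)

2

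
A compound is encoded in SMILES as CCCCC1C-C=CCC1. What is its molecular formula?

Heavy atoms from the SMILES: 10 C.
Implicit hydrogens by atom environment:
  6 × C: 2 H each → 12
  3 × C: 1 H each → 3
  1 × C: 3 H
  Total hydrogens = 18.
Molecular formula: C10H18

C10H18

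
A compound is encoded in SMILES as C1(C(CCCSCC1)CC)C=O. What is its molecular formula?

Heavy atoms from the SMILES: 10 C, 1 O, 1 S.
Implicit hydrogens by atom environment:
  6 × C: 2 H each → 12
  3 × C: 1 H each → 3
  1 × C: 3 H
  1 × O: no H
  1 × S: no H
  Total hydrogens = 18.
Molecular formula: C10H18OS

C10H18OS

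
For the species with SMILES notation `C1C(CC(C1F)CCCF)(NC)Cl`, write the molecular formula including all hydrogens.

C9H16ClF2N

Heavy atoms from the SMILES: 9 C, 1 Cl, 2 F, 1 N.
Implicit hydrogens by atom environment:
  5 × C: 2 H each → 10
  2 × C: 1 H each → 2
  2 × F: no H
  1 × C: 3 H
  1 × C: no H
  1 × Cl: no H
  1 × N: 1 H
  Total hydrogens = 16.
Molecular formula: C9H16ClF2N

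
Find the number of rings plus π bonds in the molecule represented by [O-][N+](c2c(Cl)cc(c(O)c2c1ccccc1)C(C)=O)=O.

Molecular formula from the SMILES: C14H10ClNO4.
DoU = (2C + 2 + N − H − X)/2 = (2·14 + 2 + 1 − 10 − 1)/2 = 20/2 = 10.
(Structurally: 2 ring(s) + 8 π bond(s) = 10.)

10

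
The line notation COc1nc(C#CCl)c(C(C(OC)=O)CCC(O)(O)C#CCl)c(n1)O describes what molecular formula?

Heavy atoms from the SMILES: 15 C, 2 Cl, 2 N, 6 O.
Implicit hydrogens by atom environment:
  6 × C: no H
  4 × C (aromatic): no H
  3 × O: 1 H each → 3
  3 × O: no H
  2 × C: 3 H each → 6
  2 × C: 2 H each → 4
  2 × Cl: no H
  2 × N (aromatic): no H
  1 × C: 1 H
  Total hydrogens = 14.
Molecular formula: C15H14Cl2N2O6

C15H14Cl2N2O6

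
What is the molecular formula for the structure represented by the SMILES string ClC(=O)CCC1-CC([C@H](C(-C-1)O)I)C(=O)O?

Heavy atoms from the SMILES: 10 C, 1 Cl, 1 I, 4 O.
Implicit hydrogens by atom environment:
  4 × C: 2 H each → 8
  4 × C: 1 H each → 4
  2 × C: no H
  2 × O: 1 H each → 2
  2 × O: no H
  1 × Cl: no H
  1 × I: no H
  Total hydrogens = 14.
Molecular formula: C10H14ClIO4

C10H14ClIO4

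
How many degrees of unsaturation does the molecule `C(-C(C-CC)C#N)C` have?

Molecular formula from the SMILES: C7H13N.
DoU = (2C + 2 + N − H − X)/2 = (2·7 + 2 + 1 − 13 − 0)/2 = 4/2 = 2.
(Structurally: 0 ring(s) + 2 π bond(s) = 2.)

2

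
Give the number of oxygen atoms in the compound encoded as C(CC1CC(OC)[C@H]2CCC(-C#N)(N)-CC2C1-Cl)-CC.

1

The symbol for oxygen appears 1 time in the SMILES.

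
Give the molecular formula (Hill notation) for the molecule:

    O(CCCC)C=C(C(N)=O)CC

Heavy atoms from the SMILES: 9 C, 1 N, 2 O.
Implicit hydrogens by atom environment:
  4 × C: 2 H each → 8
  2 × C: 3 H each → 6
  2 × C: no H
  2 × O: no H
  1 × C: 1 H
  1 × N: 2 H
  Total hydrogens = 17.
Molecular formula: C9H17NO2

C9H17NO2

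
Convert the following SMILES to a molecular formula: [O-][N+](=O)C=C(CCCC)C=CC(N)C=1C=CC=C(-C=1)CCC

Heavy atoms from the SMILES: 18 C, 2 N, 2 O.
Implicit hydrogens by atom environment:
  5 × C: 2 H each → 10
  4 × C: 1 H each → 4
  4 × C (aromatic): 1 H each → 4
  2 × C: 3 H each → 6
  2 × C (aromatic): no H
  1 × C: no H
  1 × N: 2 H
  1 × N (charge +1): no H
  1 × O: no H
  1 × O (charge -1): no H
  Total hydrogens = 26.
Molecular formula: C18H26N2O2

C18H26N2O2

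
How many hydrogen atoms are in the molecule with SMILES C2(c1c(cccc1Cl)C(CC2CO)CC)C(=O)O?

Hydrogens are implicit in SMILES; fill each atom to its normal valence:
  3 × C: 2 H each → 6
  3 × C (aromatic): 1 H each → 3
  3 × C: 1 H each → 3
  3 × C (aromatic): no H
  2 × O: 1 H each → 2
  1 × C: 3 H
  1 × C: no H
  1 × Cl: no H
  1 × O: no H
  Total hydrogens = 17.

17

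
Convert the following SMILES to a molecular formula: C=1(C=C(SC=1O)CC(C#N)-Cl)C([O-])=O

C8H5ClNO3S-

Heavy atoms from the SMILES: 8 C, 1 Cl, 1 N, 3 O, 1 S.
Implicit hydrogens by atom environment:
  3 × C (aromatic): no H
  2 × C: no H
  1 × C: 2 H
  1 × C (aromatic): 1 H
  1 × C: 1 H
  1 × Cl: no H
  1 × N: no H
  1 × O: 1 H
  1 × O: no H
  1 × O (charge -1): no H
  1 × S (aromatic): no H
  Total hydrogens = 5.
Net charge -1.
Molecular formula: C8H5ClNO3S-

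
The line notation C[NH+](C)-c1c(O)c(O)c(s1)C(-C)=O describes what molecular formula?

C8H12NO3S+

Heavy atoms from the SMILES: 8 C, 1 N, 3 O, 1 S.
Implicit hydrogens by atom environment:
  4 × C (aromatic): no H
  3 × C: 3 H each → 9
  2 × O: 1 H each → 2
  1 × C: no H
  1 × N (charge +1): 1 H
  1 × O: no H
  1 × S (aromatic): no H
  Total hydrogens = 12.
Net charge +1.
Molecular formula: C8H12NO3S+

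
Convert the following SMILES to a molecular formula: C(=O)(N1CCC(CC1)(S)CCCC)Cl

Heavy atoms from the SMILES: 10 C, 1 Cl, 1 N, 1 O, 1 S.
Implicit hydrogens by atom environment:
  7 × C: 2 H each → 14
  2 × C: no H
  1 × C: 3 H
  1 × Cl: no H
  1 × N: no H
  1 × O: no H
  1 × S: 1 H
  Total hydrogens = 18.
Molecular formula: C10H18ClNOS

C10H18ClNOS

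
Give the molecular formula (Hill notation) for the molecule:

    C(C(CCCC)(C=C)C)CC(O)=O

Heavy atoms from the SMILES: 11 C, 2 O.
Implicit hydrogens by atom environment:
  6 × C: 2 H each → 12
  2 × C: 3 H each → 6
  2 × C: no H
  1 × C: 1 H
  1 × O: 1 H
  1 × O: no H
  Total hydrogens = 20.
Molecular formula: C11H20O2

C11H20O2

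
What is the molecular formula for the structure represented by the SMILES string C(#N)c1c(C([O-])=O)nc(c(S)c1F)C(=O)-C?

Heavy atoms from the SMILES: 9 C, 1 F, 2 N, 3 O, 1 S.
Implicit hydrogens by atom environment:
  5 × C (aromatic): no H
  3 × C: no H
  2 × O: no H
  1 × C: 3 H
  1 × F: no H
  1 × N (aromatic): no H
  1 × N: no H
  1 × O (charge -1): no H
  1 × S: 1 H
  Total hydrogens = 4.
Net charge -1.
Molecular formula: C9H4FN2O3S-

C9H4FN2O3S-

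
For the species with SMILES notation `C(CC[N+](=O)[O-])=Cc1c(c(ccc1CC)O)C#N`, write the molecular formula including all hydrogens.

C13H14N2O3

Heavy atoms from the SMILES: 13 C, 2 N, 3 O.
Implicit hydrogens by atom environment:
  4 × C (aromatic): no H
  3 × C: 2 H each → 6
  2 × C (aromatic): 1 H each → 2
  2 × C: 1 H each → 2
  1 × C: 3 H
  1 × C: no H
  1 × N (charge +1): no H
  1 × N: no H
  1 × O: 1 H
  1 × O: no H
  1 × O (charge -1): no H
  Total hydrogens = 14.
Molecular formula: C13H14N2O3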